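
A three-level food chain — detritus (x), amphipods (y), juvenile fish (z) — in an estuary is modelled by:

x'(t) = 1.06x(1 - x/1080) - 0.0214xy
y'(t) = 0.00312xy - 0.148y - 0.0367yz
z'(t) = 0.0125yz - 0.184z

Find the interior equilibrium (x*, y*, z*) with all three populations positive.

From dz/dt = 0: 0.0125y* = 0.184, so y* = 14.7.
From dx/dt = 0: 1.06(1 - x*/1080) = 0.0214·14.7, giving x* = 1080·(1 - 0.297) = 759.
From dy/dt = 0: 0.00312·759 - 0.148 = 0.0367z*, so z* = 2.22/0.0367 = 60.5.

x* ≈ 759, y* ≈ 14.7, z* ≈ 60.5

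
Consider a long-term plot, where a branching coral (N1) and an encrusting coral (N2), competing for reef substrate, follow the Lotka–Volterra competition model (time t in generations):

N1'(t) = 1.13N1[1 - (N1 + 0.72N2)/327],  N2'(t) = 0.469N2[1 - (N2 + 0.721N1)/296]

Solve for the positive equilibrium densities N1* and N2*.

N1* ≈ 237, N2* ≈ 125

Setting both brackets to zero gives the nullclines N1 + 0.72N2 = 327 and 0.721N1 + N2 = 296.
Substituting N2 = 296 - 0.721N1 into the first: N1(1 - 0.72·0.721) = 327 - 0.72·296.
So N1* = 114/0.481 = 237, and then N2* = 296 - 0.721·237 = 125.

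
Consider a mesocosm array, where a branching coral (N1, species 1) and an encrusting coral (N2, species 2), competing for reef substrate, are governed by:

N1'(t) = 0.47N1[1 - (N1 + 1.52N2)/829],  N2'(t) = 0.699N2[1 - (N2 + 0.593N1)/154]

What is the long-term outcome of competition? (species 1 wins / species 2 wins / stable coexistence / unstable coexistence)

Compare the nullcline intercepts: K1/α12 = 829/1.52 = 545 > K2 = 154; K2/α21 = 154/0.593 = 260 < K1 = 829.
Since the inequalities point opposite ways, species 1 can invade but species 2 cannot.

species 1 excludes species 2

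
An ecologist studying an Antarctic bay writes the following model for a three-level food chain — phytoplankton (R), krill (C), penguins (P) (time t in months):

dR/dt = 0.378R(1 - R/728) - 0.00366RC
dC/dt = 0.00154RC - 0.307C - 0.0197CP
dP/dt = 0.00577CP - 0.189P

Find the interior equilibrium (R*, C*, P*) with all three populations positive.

R* ≈ 497, C* ≈ 32.8, P* ≈ 23.3

From dP/dt = 0: 0.00577C* = 0.189, so C* = 32.8.
From dR/dt = 0: 0.378(1 - R*/728) = 0.00366·32.8, giving R* = 728·(1 - 0.317) = 497.
From dC/dt = 0: 0.00154·497 - 0.307 = 0.0197P*, so P* = 0.459/0.0197 = 23.3.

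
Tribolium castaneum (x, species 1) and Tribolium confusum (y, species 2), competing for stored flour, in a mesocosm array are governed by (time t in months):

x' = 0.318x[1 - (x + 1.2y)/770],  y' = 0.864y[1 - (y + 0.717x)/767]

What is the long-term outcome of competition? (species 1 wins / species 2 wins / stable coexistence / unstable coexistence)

Compare the nullcline intercepts: K1/α12 = 770/1.2 = 642 < K2 = 767; K2/α21 = 767/0.717 = 1070 > K1 = 770.
Since the inequalities point opposite ways, species 2 can invade but species 1 cannot.

species 2 excludes species 1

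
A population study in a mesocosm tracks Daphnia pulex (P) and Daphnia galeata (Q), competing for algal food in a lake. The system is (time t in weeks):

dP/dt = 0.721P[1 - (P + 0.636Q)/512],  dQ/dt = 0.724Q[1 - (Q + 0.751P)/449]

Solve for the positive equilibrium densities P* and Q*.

P* ≈ 433, Q* ≈ 123

Setting both brackets to zero gives the nullclines P + 0.636Q = 512 and 0.751P + Q = 449.
Substituting Q = 449 - 0.751P into the first: P(1 - 0.636·0.751) = 512 - 0.636·449.
So P* = 226/0.522 = 433, and then Q* = 449 - 0.751·433 = 123.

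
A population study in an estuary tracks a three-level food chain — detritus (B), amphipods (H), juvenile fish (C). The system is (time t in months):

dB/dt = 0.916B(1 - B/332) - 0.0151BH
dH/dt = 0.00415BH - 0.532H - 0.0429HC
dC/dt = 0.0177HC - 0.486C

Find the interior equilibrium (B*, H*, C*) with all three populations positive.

From dC/dt = 0: 0.0177H* = 0.486, so H* = 27.5.
From dB/dt = 0: 0.916(1 - B*/332) = 0.0151·27.5, giving B* = 332·(1 - 0.453) = 182.
From dH/dt = 0: 0.00415·182 - 0.532 = 0.0429C*, so C* = 0.222/0.0429 = 5.18.

B* ≈ 182, H* ≈ 27.5, C* ≈ 5.18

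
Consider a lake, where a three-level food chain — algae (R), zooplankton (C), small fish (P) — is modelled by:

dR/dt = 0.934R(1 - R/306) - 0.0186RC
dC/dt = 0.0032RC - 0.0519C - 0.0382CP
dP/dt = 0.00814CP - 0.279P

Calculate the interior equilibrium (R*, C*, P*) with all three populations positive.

From dP/dt = 0: 0.00814C* = 0.279, so C* = 34.3.
From dR/dt = 0: 0.934(1 - R*/306) = 0.0186·34.3, giving R* = 306·(1 - 0.683) = 97.1.
From dC/dt = 0: 0.0032·97.1 - 0.0519 = 0.0382P*, so P* = 0.259/0.0382 = 6.78.

R* ≈ 97.1, C* ≈ 34.3, P* ≈ 6.78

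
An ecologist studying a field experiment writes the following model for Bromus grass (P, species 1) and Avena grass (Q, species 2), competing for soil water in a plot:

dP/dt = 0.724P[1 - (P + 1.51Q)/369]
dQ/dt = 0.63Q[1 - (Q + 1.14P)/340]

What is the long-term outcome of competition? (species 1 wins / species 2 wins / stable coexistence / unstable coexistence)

Compare the nullcline intercepts: K1/α12 = 369/1.51 = 244 < K2 = 340; K2/α21 = 340/1.14 = 298 < K1 = 369.
Since both are reversed, neither can invade when rare; the interior point is a saddle.

unstable coexistence (outcome depends on initial conditions)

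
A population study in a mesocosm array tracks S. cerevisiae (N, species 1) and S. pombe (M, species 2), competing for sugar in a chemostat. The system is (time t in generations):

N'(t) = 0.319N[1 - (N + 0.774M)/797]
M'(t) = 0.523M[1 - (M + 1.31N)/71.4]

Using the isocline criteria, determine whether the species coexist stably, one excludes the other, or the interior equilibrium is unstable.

Compare the nullcline intercepts: K1/α12 = 797/0.774 = 1030 > K2 = 71.4; K2/α21 = 71.4/1.31 = 54.5 < K1 = 797.
Since the inequalities point opposite ways, species 1 can invade but species 2 cannot.

species 1 excludes species 2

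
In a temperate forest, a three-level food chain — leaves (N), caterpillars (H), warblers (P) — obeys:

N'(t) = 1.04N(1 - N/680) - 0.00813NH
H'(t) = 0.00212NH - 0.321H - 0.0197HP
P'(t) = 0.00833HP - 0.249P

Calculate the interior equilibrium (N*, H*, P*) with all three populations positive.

N* ≈ 521, H* ≈ 29.9, P* ≈ 39.8

From dP/dt = 0: 0.00833H* = 0.249, so H* = 29.9.
From dN/dt = 0: 1.04(1 - N*/680) = 0.00813·29.9, giving N* = 680·(1 - 0.234) = 521.
From dH/dt = 0: 0.00212·521 - 0.321 = 0.0197P*, so P* = 0.784/0.0197 = 39.8.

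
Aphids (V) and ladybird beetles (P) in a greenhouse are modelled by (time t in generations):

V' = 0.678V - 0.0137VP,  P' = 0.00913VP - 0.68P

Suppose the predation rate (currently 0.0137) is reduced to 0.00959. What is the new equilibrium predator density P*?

P* ≈ 70.7

At the interior fixed point, setting dV/dt = 0 with V > 0 fixes P* = (prey growth rate)/(VP coefficient) — independent of the other coefficients.
With the change, P* = 0.678/0.00959 = 70.7; it rises from 49.5.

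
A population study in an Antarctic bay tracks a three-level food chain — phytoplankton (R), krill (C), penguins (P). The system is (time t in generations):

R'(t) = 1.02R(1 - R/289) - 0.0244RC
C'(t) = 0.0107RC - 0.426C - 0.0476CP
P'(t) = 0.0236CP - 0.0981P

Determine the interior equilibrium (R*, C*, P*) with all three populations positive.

From dP/dt = 0: 0.0236C* = 0.0981, so C* = 4.16.
From dR/dt = 0: 1.02(1 - R*/289) = 0.0244·4.16, giving R* = 289·(1 - 0.0994) = 260.
From dC/dt = 0: 0.0107·260 - 0.426 = 0.0476P*, so P* = 2.36/0.0476 = 49.6.

R* ≈ 260, C* ≈ 4.16, P* ≈ 49.6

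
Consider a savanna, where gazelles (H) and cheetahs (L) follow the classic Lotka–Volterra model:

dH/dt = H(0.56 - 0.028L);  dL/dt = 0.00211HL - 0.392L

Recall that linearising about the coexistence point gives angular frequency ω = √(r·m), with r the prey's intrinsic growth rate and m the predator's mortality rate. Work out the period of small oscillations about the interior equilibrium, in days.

T ≈ 13.4 days

Here r = 0.56 and m = 0.392, so r·m = 0.22.
ω = √0.22 = 0.469 per day, hence T = 2π/ω ≈ 13.4 days.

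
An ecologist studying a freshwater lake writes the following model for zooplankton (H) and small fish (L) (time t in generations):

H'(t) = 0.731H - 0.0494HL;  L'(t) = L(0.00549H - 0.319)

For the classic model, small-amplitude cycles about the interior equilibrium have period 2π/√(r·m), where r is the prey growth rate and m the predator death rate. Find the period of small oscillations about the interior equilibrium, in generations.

Here r = 0.731 and m = 0.319, so r·m = 0.233.
ω = √0.233 = 0.483 per generation, hence T = 2π/ω ≈ 13 generations.

T ≈ 13 generations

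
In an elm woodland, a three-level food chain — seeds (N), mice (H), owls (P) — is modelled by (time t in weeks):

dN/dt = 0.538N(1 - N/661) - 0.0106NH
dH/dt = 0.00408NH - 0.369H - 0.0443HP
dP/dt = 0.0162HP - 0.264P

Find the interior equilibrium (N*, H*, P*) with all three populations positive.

N* ≈ 449, H* ≈ 16.3, P* ≈ 33

From dP/dt = 0: 0.0162H* = 0.264, so H* = 16.3.
From dN/dt = 0: 0.538(1 - N*/661) = 0.0106·16.3, giving N* = 661·(1 - 0.321) = 449.
From dH/dt = 0: 0.00408·449 - 0.369 = 0.0443P*, so P* = 1.46/0.0443 = 33.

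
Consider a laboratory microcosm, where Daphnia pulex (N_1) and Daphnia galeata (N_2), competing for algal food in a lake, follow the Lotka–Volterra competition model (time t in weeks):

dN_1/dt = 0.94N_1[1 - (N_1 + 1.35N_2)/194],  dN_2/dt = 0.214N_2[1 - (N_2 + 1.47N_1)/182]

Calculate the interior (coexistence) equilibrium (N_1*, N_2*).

Setting both brackets to zero gives the nullclines N_1 + 1.35N_2 = 194 and 1.47N_1 + N_2 = 182.
Substituting N_2 = 182 - 1.47N_1 into the first: N_1(1 - 1.35·1.47) = 194 - 1.35·182.
So N_1* = -51.7/-0.985 = 52.5, and then N_2* = 182 - 1.47·52.5 = 105.

N_1* ≈ 52.5, N_2* ≈ 105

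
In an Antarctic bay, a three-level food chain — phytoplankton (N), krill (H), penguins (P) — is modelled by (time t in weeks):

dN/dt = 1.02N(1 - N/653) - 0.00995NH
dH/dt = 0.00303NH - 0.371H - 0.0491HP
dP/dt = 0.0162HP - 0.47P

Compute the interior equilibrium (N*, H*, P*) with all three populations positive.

N* ≈ 468, H* ≈ 29, P* ≈ 21.3

From dP/dt = 0: 0.0162H* = 0.47, so H* = 29.
From dN/dt = 0: 1.02(1 - N*/653) = 0.00995·29, giving N* = 653·(1 - 0.283) = 468.
From dH/dt = 0: 0.00303·468 - 0.371 = 0.0491P*, so P* = 1.05/0.0491 = 21.3.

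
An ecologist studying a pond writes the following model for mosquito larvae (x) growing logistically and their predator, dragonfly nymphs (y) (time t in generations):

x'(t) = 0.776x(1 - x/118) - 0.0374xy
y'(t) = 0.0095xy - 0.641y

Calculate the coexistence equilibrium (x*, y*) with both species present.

x* ≈ 67.5, y* ≈ 8.88

From dy/dt = 0 with y > 0: 0.0095x* = 0.641, so x* = 67.5.
Substitute into dx/dt = 0: 0.776(1 - 67.5/118) = 0.0374y*.
The bracket is 0.428, giving y* = 0.332/0.0374 = 8.88.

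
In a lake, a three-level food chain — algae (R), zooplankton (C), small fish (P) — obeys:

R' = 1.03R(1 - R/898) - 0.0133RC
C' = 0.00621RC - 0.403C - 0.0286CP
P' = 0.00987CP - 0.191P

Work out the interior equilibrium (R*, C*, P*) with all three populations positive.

From dP/dt = 0: 0.00987C* = 0.191, so C* = 19.4.
From dR/dt = 0: 1.03(1 - R*/898) = 0.0133·19.4, giving R* = 898·(1 - 0.25) = 674.
From dC/dt = 0: 0.00621·674 - 0.403 = 0.0286P*, so P* = 3.78/0.0286 = 132.

R* ≈ 674, C* ≈ 19.4, P* ≈ 132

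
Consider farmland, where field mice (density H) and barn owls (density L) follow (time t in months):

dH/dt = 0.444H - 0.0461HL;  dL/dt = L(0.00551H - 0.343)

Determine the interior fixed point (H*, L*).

H* ≈ 62.3, L* ≈ 9.63

Set dL/dt = 0 with L > 0: 0.00551H - 0.343 = 0, so H* = 0.343/0.00551 = 62.3.
Set dH/dt = 0 with H > 0: 0.444 - 0.0461L = 0, so L* = 0.444/0.0461 = 9.63.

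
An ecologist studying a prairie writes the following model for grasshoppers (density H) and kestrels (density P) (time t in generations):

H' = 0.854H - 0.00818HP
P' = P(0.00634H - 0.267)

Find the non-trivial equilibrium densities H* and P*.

H* ≈ 42.1, P* ≈ 104

Set dP/dt = 0 with P > 0: 0.00634H - 0.267 = 0, so H* = 0.267/0.00634 = 42.1.
Set dH/dt = 0 with H > 0: 0.854 - 0.00818P = 0, so P* = 0.854/0.00818 = 104.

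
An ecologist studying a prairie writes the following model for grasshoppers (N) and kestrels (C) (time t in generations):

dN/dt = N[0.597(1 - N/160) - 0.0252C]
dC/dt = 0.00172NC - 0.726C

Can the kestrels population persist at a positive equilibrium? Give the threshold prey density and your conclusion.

The predator equation gives dC/dt > 0 only when N > 0.726/0.00172 = 422.
Without the predator, N → K = 160. Since 160 < 422, the predator cannot invade.

Threshold N = 422; K < 422, so no, the predator goes extinct.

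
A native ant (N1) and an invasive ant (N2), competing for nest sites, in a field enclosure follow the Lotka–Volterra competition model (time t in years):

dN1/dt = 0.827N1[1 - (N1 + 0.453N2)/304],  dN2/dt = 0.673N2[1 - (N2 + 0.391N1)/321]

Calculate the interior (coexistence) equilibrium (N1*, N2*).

Setting both brackets to zero gives the nullclines N1 + 0.453N2 = 304 and 0.391N1 + N2 = 321.
Substituting N2 = 321 - 0.391N1 into the first: N1(1 - 0.453·0.391) = 304 - 0.453·321.
So N1* = 159/0.823 = 193, and then N2* = 321 - 0.391·193 = 246.

N1* ≈ 193, N2* ≈ 246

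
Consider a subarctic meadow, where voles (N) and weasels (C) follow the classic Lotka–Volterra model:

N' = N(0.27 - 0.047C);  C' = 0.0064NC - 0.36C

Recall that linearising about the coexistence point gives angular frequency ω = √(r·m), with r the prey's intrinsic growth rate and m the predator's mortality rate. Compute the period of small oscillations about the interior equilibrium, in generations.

Here r = 0.27 and m = 0.36, so r·m = 0.0972.
ω = √0.0972 = 0.312 per generation, hence T = 2π/ω ≈ 20.2 generations.

T ≈ 20.2 generations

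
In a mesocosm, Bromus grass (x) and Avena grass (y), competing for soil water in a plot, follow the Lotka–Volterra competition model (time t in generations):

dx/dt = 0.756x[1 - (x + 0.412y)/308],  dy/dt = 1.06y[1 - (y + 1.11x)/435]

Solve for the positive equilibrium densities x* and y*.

Setting both brackets to zero gives the nullclines x + 0.412y = 308 and 1.11x + y = 435.
Substituting y = 435 - 1.11x into the first: x(1 - 0.412·1.11) = 308 - 0.412·435.
So x* = 129/0.543 = 237, and then y* = 435 - 1.11·237 = 172.

x* ≈ 237, y* ≈ 172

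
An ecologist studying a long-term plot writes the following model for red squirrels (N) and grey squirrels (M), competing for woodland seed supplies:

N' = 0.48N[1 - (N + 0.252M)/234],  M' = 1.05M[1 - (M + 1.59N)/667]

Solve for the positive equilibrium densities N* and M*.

Setting both brackets to zero gives the nullclines N + 0.252M = 234 and 1.59N + M = 667.
Substituting M = 667 - 1.59N into the first: N(1 - 0.252·1.59) = 234 - 0.252·667.
So N* = 65.9/0.599 = 110, and then M* = 667 - 1.59·110 = 492.

N* ≈ 110, M* ≈ 492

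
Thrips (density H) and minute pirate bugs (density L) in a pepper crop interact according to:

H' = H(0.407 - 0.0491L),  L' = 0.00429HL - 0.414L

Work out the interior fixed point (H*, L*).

H* ≈ 96.5, L* ≈ 8.29

Set dL/dt = 0 with L > 0: 0.00429H - 0.414 = 0, so H* = 0.414/0.00429 = 96.5.
Set dH/dt = 0 with H > 0: 0.407 - 0.0491L = 0, so L* = 0.407/0.0491 = 8.29.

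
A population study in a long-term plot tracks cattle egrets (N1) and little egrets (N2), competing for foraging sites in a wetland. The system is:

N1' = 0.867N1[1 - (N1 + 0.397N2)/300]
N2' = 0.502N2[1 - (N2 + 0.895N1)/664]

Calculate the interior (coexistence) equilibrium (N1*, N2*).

N1* ≈ 56.4, N2* ≈ 613

Setting both brackets to zero gives the nullclines N1 + 0.397N2 = 300 and 0.895N1 + N2 = 664.
Substituting N2 = 664 - 0.895N1 into the first: N1(1 - 0.397·0.895) = 300 - 0.397·664.
So N1* = 36.4/0.645 = 56.4, and then N2* = 664 - 0.895·56.4 = 613.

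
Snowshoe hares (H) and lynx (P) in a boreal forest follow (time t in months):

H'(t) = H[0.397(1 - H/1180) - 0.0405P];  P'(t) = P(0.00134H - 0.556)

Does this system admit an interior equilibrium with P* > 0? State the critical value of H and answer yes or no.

The predator equation gives dP/dt > 0 only when H > 0.556/0.00134 = 415.
Without the predator, H → K = 1180. Since 1180 > 415, the predator can invade and persist.

Threshold H = 415; K > 415, so yes, the predator persists.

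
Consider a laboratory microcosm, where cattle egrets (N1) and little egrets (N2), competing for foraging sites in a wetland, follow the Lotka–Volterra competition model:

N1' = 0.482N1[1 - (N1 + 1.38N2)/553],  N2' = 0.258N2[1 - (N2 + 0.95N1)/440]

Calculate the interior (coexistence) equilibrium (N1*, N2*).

N1* ≈ 174, N2* ≈ 274

Setting both brackets to zero gives the nullclines N1 + 1.38N2 = 553 and 0.95N1 + N2 = 440.
Substituting N2 = 440 - 0.95N1 into the first: N1(1 - 1.38·0.95) = 553 - 1.38·440.
So N1* = -54.2/-0.311 = 174, and then N2* = 440 - 0.95·174 = 274.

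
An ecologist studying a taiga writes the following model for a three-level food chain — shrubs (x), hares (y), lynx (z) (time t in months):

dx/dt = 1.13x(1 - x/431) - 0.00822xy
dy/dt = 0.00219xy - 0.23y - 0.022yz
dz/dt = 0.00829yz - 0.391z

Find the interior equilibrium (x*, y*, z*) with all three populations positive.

From dz/dt = 0: 0.00829y* = 0.391, so y* = 47.2.
From dx/dt = 0: 1.13(1 - x*/431) = 0.00822·47.2, giving x* = 431·(1 - 0.343) = 283.
From dy/dt = 0: 0.00219·283 - 0.23 = 0.022z*, so z* = 0.39/0.022 = 17.7.

x* ≈ 283, y* ≈ 47.2, z* ≈ 17.7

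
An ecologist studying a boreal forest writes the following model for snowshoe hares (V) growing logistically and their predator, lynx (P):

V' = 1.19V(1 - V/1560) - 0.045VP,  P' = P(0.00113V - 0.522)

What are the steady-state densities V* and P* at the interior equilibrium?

From dP/dt = 0 with P > 0: 0.00113V* = 0.522, so V* = 462.
Substitute into dV/dt = 0: 1.19(1 - 462/1560) = 0.045P*.
The bracket is 0.704, giving P* = 0.838/0.045 = 18.6.

V* ≈ 462, P* ≈ 18.6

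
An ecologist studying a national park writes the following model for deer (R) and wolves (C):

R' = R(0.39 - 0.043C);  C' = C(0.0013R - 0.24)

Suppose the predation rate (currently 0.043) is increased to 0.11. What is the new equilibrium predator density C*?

At the interior fixed point, setting dR/dt = 0 with R > 0 fixes C* = (prey growth rate)/(RC coefficient) — independent of the other coefficients.
With the change, C* = 0.39/0.11 = 3.55; it falls from 9.07.

C* ≈ 3.55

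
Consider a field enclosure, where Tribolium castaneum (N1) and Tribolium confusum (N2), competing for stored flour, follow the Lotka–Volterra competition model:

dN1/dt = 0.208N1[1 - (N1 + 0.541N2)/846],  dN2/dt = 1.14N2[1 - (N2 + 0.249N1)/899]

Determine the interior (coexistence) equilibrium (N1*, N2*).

N1* ≈ 416, N2* ≈ 796

Setting both brackets to zero gives the nullclines N1 + 0.541N2 = 846 and 0.249N1 + N2 = 899.
Substituting N2 = 899 - 0.249N1 into the first: N1(1 - 0.541·0.249) = 846 - 0.541·899.
So N1* = 360/0.865 = 416, and then N2* = 899 - 0.249·416 = 796.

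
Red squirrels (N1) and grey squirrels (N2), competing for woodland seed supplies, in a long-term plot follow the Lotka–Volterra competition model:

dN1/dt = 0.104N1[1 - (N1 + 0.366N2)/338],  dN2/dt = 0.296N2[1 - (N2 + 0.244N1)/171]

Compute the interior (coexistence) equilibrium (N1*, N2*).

N1* ≈ 302, N2* ≈ 97.2

Setting both brackets to zero gives the nullclines N1 + 0.366N2 = 338 and 0.244N1 + N2 = 171.
Substituting N2 = 171 - 0.244N1 into the first: N1(1 - 0.366·0.244) = 338 - 0.366·171.
So N1* = 275/0.911 = 302, and then N2* = 171 - 0.244·302 = 97.2.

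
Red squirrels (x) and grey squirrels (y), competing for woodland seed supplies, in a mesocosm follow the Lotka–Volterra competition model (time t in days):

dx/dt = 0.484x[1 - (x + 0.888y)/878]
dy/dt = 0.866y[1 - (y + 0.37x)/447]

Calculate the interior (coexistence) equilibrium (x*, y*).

Setting both brackets to zero gives the nullclines x + 0.888y = 878 and 0.37x + y = 447.
Substituting y = 447 - 0.37x into the first: x(1 - 0.888·0.37) = 878 - 0.888·447.
So x* = 481/0.671 = 716, and then y* = 447 - 0.37·716 = 182.

x* ≈ 716, y* ≈ 182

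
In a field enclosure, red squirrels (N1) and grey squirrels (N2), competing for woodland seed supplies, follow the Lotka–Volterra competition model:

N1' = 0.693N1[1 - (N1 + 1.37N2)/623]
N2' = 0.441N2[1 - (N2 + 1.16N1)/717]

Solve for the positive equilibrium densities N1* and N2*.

N1* ≈ 610, N2* ≈ 9.64

Setting both brackets to zero gives the nullclines N1 + 1.37N2 = 623 and 1.16N1 + N2 = 717.
Substituting N2 = 717 - 1.16N1 into the first: N1(1 - 1.37·1.16) = 623 - 1.37·717.
So N1* = -359/-0.589 = 610, and then N2* = 717 - 1.16·610 = 9.64.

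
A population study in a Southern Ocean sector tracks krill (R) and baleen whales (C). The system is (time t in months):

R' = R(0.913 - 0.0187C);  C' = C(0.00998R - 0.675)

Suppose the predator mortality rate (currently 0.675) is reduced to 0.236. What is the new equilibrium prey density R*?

At the interior fixed point, setting dC/dt = 0 with C > 0 fixes R* = (predator death rate)/(RC coefficient) — independent of the other coefficients.
With the change, R* = 0.236/0.00998 = 23.6; it falls from 67.6.

R* ≈ 23.6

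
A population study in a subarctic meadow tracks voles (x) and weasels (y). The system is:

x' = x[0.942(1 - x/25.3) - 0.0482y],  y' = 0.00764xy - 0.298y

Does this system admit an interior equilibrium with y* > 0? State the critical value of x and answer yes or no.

The predator equation gives dy/dt > 0 only when x > 0.298/0.00764 = 39.
Without the predator, x → K = 25.3. Since 25.3 < 39, the predator cannot invade.

Threshold x = 39; K < 39, so no, the predator goes extinct.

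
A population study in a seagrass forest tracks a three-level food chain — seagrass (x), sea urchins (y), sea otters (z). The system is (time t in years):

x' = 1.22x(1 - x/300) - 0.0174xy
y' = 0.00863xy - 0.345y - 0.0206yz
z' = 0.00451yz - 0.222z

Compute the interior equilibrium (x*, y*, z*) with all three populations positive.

From dz/dt = 0: 0.00451y* = 0.222, so y* = 49.2.
From dx/dt = 0: 1.22(1 - x*/300) = 0.0174·49.2, giving x* = 300·(1 - 0.702) = 89.4.
From dy/dt = 0: 0.00863·89.4 - 0.345 = 0.0206z*, so z* = 0.426/0.0206 = 20.7.

x* ≈ 89.4, y* ≈ 49.2, z* ≈ 20.7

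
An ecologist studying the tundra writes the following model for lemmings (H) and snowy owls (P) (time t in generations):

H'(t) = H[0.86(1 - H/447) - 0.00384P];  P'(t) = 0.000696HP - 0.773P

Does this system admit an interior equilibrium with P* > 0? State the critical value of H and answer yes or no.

Threshold H = 1110; K < 1110, so no, the predator goes extinct.

The predator equation gives dP/dt > 0 only when H > 0.773/0.000696 = 1110.
Without the predator, H → K = 447. Since 447 < 1110, the predator cannot invade.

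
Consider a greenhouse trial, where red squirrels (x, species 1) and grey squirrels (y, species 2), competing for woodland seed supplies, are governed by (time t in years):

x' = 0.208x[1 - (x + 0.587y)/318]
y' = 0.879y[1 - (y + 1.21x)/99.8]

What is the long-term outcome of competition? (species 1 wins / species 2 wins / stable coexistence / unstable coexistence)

species 1 excludes species 2

Compare the nullcline intercepts: K1/α12 = 318/0.587 = 542 > K2 = 99.8; K2/α21 = 99.8/1.21 = 82.5 < K1 = 318.
Since the inequalities point opposite ways, species 1 can invade but species 2 cannot.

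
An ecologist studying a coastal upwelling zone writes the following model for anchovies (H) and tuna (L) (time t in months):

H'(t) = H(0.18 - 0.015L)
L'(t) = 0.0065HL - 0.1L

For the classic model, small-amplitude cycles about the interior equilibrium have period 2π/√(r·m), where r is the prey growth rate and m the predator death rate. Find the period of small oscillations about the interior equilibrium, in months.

T ≈ 46.8 months

Here r = 0.18 and m = 0.1, so r·m = 0.018.
ω = √0.018 = 0.134 per month, hence T = 2π/ω ≈ 46.8 months.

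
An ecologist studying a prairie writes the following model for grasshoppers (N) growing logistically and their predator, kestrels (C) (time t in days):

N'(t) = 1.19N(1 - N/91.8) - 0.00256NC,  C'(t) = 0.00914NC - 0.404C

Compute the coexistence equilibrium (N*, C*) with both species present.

N* ≈ 44.2, C* ≈ 241

From dC/dt = 0 with C > 0: 0.00914N* = 0.404, so N* = 44.2.
Substitute into dN/dt = 0: 1.19(1 - 44.2/91.8) = 0.00256C*.
The bracket is 0.519, giving C* = 0.617/0.00256 = 241.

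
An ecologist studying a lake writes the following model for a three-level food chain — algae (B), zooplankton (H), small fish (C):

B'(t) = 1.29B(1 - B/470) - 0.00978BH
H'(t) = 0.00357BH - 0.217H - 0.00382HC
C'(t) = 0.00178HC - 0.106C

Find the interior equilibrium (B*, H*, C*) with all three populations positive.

B* ≈ 258, H* ≈ 59.6, C* ≈ 184

From dC/dt = 0: 0.00178H* = 0.106, so H* = 59.6.
From dB/dt = 0: 1.29(1 - B*/470) = 0.00978·59.6, giving B* = 470·(1 - 0.451) = 258.
From dH/dt = 0: 0.00357·258 - 0.217 = 0.00382C*, so C* = 0.703/0.00382 = 184.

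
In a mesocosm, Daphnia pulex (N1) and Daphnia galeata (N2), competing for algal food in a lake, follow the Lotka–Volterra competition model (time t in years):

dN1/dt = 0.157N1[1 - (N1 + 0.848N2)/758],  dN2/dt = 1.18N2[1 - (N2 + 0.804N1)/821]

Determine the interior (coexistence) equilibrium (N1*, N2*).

N1* ≈ 194, N2* ≈ 665

Setting both brackets to zero gives the nullclines N1 + 0.848N2 = 758 and 0.804N1 + N2 = 821.
Substituting N2 = 821 - 0.804N1 into the first: N1(1 - 0.848·0.804) = 758 - 0.848·821.
So N1* = 61.8/0.318 = 194, and then N2* = 821 - 0.804·194 = 665.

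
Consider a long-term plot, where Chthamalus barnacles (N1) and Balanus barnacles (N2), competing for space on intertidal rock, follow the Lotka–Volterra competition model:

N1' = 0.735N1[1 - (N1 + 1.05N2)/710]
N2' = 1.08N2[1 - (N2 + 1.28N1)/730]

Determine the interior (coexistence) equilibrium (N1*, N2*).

Setting both brackets to zero gives the nullclines N1 + 1.05N2 = 710 and 1.28N1 + N2 = 730.
Substituting N2 = 730 - 1.28N1 into the first: N1(1 - 1.05·1.28) = 710 - 1.05·730.
So N1* = -56.5/-0.344 = 164, and then N2* = 730 - 1.28·164 = 520.

N1* ≈ 164, N2* ≈ 520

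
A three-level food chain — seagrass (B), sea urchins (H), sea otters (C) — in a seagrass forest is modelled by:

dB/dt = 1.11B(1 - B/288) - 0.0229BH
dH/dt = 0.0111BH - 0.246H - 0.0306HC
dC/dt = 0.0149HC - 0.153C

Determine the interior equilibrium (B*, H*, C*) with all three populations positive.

B* ≈ 227, H* ≈ 10.3, C* ≈ 74.3

From dC/dt = 0: 0.0149H* = 0.153, so H* = 10.3.
From dB/dt = 0: 1.11(1 - B*/288) = 0.0229·10.3, giving B* = 288·(1 - 0.212) = 227.
From dH/dt = 0: 0.0111·227 - 0.246 = 0.0306C*, so C* = 2.27/0.0306 = 74.3.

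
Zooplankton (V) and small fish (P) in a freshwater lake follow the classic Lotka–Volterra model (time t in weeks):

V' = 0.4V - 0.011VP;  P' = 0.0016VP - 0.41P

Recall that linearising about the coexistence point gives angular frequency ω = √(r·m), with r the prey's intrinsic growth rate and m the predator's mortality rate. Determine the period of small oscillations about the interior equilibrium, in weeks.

Here r = 0.4 and m = 0.41, so r·m = 0.164.
ω = √0.164 = 0.405 per week, hence T = 2π/ω ≈ 15.5 weeks.

T ≈ 15.5 weeks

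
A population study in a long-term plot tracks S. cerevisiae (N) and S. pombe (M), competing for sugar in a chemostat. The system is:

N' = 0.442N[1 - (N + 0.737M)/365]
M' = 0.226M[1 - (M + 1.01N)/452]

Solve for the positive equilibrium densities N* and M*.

N* ≈ 125, M* ≈ 326

Setting both brackets to zero gives the nullclines N + 0.737M = 365 and 1.01N + M = 452.
Substituting M = 452 - 1.01N into the first: N(1 - 0.737·1.01) = 365 - 0.737·452.
So N* = 31.9/0.256 = 125, and then M* = 452 - 1.01·125 = 326.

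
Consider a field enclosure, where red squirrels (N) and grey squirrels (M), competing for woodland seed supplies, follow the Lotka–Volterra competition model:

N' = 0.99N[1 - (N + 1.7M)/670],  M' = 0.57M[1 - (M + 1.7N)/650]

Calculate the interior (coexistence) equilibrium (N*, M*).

Setting both brackets to zero gives the nullclines N + 1.7M = 670 and 1.7N + M = 650.
Substituting M = 650 - 1.7N into the first: N(1 - 1.7·1.7) = 670 - 1.7·650.
So N* = -435/-1.89 = 230, and then M* = 650 - 1.7·230 = 259.

N* ≈ 230, M* ≈ 259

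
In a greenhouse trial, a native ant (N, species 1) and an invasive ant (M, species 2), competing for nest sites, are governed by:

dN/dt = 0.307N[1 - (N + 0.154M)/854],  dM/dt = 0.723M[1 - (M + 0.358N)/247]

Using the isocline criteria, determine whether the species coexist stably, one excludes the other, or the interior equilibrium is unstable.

species 1 excludes species 2

Compare the nullcline intercepts: K1/α12 = 854/0.154 = 5550 > K2 = 247; K2/α21 = 247/0.358 = 690 < K1 = 854.
Since the inequalities point opposite ways, species 1 can invade but species 2 cannot.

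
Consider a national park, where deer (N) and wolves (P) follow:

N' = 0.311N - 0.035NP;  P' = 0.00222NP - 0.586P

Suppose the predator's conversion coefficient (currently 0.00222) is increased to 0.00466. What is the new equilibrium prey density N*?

N* ≈ 126

At the interior fixed point, setting dP/dt = 0 with P > 0 fixes N* = (predator death rate)/(NP coefficient) — independent of the other coefficients.
With the change, N* = 0.586/0.00466 = 126; it falls from 264.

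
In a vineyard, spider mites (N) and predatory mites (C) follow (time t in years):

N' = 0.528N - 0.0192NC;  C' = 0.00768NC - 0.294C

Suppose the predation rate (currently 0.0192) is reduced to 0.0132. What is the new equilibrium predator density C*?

C* ≈ 40

At the interior fixed point, setting dN/dt = 0 with N > 0 fixes C* = (prey growth rate)/(NC coefficient) — independent of the other coefficients.
With the change, C* = 0.528/0.0132 = 40; it rises from 27.5.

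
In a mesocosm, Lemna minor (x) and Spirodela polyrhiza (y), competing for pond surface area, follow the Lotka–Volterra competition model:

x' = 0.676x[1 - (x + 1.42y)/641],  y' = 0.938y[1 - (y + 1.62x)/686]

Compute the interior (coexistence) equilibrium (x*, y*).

Setting both brackets to zero gives the nullclines x + 1.42y = 641 and 1.62x + y = 686.
Substituting y = 686 - 1.62x into the first: x(1 - 1.42·1.62) = 641 - 1.42·686.
So x* = -333/-1.3 = 256, and then y* = 686 - 1.62·256 = 271.

x* ≈ 256, y* ≈ 271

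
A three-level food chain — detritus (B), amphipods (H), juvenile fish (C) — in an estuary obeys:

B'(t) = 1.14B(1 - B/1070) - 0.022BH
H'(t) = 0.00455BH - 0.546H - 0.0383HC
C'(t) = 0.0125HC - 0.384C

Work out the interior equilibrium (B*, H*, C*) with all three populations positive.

From dC/dt = 0: 0.0125H* = 0.384, so H* = 30.7.
From dB/dt = 0: 1.14(1 - B*/1070) = 0.022·30.7, giving B* = 1070·(1 - 0.593) = 436.
From dH/dt = 0: 0.00455·436 - 0.546 = 0.0383C*, so C* = 1.44/0.0383 = 37.5.

B* ≈ 436, H* ≈ 30.7, C* ≈ 37.5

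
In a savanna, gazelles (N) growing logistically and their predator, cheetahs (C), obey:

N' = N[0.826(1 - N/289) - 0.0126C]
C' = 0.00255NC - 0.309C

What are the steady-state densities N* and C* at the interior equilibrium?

From dC/dt = 0 with C > 0: 0.00255N* = 0.309, so N* = 121.
Substitute into dN/dt = 0: 0.826(1 - 121/289) = 0.0126C*.
The bracket is 0.581, giving C* = 0.48/0.0126 = 38.1.

N* ≈ 121, C* ≈ 38.1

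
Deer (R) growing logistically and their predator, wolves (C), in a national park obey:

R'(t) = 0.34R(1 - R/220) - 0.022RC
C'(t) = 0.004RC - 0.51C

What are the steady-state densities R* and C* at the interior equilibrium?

From dC/dt = 0 with C > 0: 0.004R* = 0.51, so R* = 128.
Substitute into dR/dt = 0: 0.34(1 - 128/220) = 0.022C*.
The bracket is 0.42, giving C* = 0.143/0.022 = 6.5.

R* ≈ 128, C* ≈ 6.5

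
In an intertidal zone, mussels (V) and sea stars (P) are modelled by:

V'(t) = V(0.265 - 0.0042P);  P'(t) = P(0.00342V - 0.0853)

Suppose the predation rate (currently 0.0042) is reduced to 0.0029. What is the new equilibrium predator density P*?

At the interior fixed point, setting dV/dt = 0 with V > 0 fixes P* = (prey growth rate)/(VP coefficient) — independent of the other coefficients.
With the change, P* = 0.265/0.0029 = 91.4; it rises from 63.1.

P* ≈ 91.4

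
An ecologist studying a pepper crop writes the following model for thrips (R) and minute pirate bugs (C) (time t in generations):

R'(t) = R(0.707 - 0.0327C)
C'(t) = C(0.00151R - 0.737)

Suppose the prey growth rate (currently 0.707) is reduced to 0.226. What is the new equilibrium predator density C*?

At the interior fixed point, setting dR/dt = 0 with R > 0 fixes C* = (prey growth rate)/(RC coefficient) — independent of the other coefficients.
With the change, C* = 0.226/0.0327 = 6.91; it falls from 21.6.

C* ≈ 6.91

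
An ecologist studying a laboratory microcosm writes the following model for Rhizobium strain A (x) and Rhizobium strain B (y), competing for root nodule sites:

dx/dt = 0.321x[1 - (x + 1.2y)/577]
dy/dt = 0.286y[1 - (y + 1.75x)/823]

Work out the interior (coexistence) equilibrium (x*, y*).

Setting both brackets to zero gives the nullclines x + 1.2y = 577 and 1.75x + y = 823.
Substituting y = 823 - 1.75x into the first: x(1 - 1.2·1.75) = 577 - 1.2·823.
So x* = -411/-1.1 = 373, and then y* = 823 - 1.75·373 = 170.

x* ≈ 373, y* ≈ 170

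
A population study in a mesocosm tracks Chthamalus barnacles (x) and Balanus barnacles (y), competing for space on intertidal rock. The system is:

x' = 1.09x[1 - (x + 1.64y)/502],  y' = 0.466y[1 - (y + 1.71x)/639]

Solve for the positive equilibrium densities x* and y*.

x* ≈ 303, y* ≈ 122

Setting both brackets to zero gives the nullclines x + 1.64y = 502 and 1.71x + y = 639.
Substituting y = 639 - 1.71x into the first: x(1 - 1.64·1.71) = 502 - 1.64·639.
So x* = -546/-1.8 = 303, and then y* = 639 - 1.71·303 = 122.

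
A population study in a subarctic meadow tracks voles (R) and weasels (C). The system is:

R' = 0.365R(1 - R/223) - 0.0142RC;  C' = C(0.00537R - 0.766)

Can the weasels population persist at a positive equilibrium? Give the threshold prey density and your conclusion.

The predator equation gives dC/dt > 0 only when R > 0.766/0.00537 = 143.
Without the predator, R → K = 223. Since 223 > 143, the predator can invade and persist.

Threshold R = 143; K > 143, so yes, the predator persists.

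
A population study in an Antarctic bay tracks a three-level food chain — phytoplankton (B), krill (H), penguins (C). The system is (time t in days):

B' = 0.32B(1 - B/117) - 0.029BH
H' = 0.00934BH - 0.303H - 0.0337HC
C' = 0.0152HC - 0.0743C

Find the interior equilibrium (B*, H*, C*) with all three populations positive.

From dC/dt = 0: 0.0152H* = 0.0743, so H* = 4.89.
From dB/dt = 0: 0.32(1 - B*/117) = 0.029·4.89, giving B* = 117·(1 - 0.443) = 65.2.
From dH/dt = 0: 0.00934·65.2 - 0.303 = 0.0337C*, so C* = 0.306/0.0337 = 9.07.

B* ≈ 65.2, H* ≈ 4.89, C* ≈ 9.07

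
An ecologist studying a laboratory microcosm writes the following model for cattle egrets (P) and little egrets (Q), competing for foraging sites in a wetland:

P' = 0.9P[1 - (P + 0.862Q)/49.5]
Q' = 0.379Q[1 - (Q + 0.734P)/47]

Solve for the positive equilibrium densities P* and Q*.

P* ≈ 24.5, Q* ≈ 29

Setting both brackets to zero gives the nullclines P + 0.862Q = 49.5 and 0.734P + Q = 47.
Substituting Q = 47 - 0.734P into the first: P(1 - 0.862·0.734) = 49.5 - 0.862·47.
So P* = 8.99/0.367 = 24.5, and then Q* = 47 - 0.734·24.5 = 29.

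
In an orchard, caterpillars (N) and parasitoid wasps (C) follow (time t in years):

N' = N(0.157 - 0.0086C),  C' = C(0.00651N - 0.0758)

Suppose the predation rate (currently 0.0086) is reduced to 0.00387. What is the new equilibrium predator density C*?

C* ≈ 40.6

At the interior fixed point, setting dN/dt = 0 with N > 0 fixes C* = (prey growth rate)/(NC coefficient) — independent of the other coefficients.
With the change, C* = 0.157/0.00387 = 40.6; it rises from 18.3.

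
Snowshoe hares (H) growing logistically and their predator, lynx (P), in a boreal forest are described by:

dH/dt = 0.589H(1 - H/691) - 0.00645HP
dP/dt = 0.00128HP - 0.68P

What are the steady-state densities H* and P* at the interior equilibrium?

H* ≈ 531, P* ≈ 21.1

From dP/dt = 0 with P > 0: 0.00128H* = 0.68, so H* = 531.
Substitute into dH/dt = 0: 0.589(1 - 531/691) = 0.00645P*.
The bracket is 0.231, giving P* = 0.136/0.00645 = 21.1.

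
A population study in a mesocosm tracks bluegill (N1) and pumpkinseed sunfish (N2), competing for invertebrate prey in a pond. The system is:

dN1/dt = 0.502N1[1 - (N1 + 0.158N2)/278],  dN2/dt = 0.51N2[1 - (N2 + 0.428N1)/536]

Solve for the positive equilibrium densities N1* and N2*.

N1* ≈ 207, N2* ≈ 447

Setting both brackets to zero gives the nullclines N1 + 0.158N2 = 278 and 0.428N1 + N2 = 536.
Substituting N2 = 536 - 0.428N1 into the first: N1(1 - 0.158·0.428) = 278 - 0.158·536.
So N1* = 193/0.932 = 207, and then N2* = 536 - 0.428·207 = 447.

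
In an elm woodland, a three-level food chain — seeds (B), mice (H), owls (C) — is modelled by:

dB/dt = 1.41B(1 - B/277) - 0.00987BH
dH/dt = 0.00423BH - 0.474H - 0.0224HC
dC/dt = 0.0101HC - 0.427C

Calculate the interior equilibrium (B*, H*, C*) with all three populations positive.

From dC/dt = 0: 0.0101H* = 0.427, so H* = 42.3.
From dB/dt = 0: 1.41(1 - B*/277) = 0.00987·42.3, giving B* = 277·(1 - 0.296) = 195.
From dH/dt = 0: 0.00423·195 - 0.474 = 0.0224C*, so C* = 0.351/0.0224 = 15.7.

B* ≈ 195, H* ≈ 42.3, C* ≈ 15.7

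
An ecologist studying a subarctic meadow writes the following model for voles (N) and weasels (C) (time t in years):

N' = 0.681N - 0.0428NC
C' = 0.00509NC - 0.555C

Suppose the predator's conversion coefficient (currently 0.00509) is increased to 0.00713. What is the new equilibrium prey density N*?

At the interior fixed point, setting dC/dt = 0 with C > 0 fixes N* = (predator death rate)/(NC coefficient) — independent of the other coefficients.
With the change, N* = 0.555/0.00713 = 77.8; it falls from 109.

N* ≈ 77.8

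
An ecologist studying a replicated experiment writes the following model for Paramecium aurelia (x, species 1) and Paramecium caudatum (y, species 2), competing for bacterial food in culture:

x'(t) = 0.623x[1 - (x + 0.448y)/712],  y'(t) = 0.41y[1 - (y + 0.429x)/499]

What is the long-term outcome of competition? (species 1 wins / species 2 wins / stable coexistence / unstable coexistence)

Compare the nullcline intercepts: K1/α12 = 712/0.448 = 1590 > K2 = 499; K2/α21 = 499/0.429 = 1160 > K1 = 712.
Since both inequalities hold, each species can invade when rare, so the interior equilibrium is stable.

stable coexistence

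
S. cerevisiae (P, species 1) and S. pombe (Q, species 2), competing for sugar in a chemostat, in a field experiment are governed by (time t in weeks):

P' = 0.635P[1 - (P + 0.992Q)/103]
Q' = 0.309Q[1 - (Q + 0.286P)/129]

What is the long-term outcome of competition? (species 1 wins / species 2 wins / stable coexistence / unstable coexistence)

Compare the nullcline intercepts: K1/α12 = 103/0.992 = 104 < K2 = 129; K2/α21 = 129/0.286 = 451 > K1 = 103.
Since the inequalities point opposite ways, species 2 can invade but species 1 cannot.

species 2 excludes species 1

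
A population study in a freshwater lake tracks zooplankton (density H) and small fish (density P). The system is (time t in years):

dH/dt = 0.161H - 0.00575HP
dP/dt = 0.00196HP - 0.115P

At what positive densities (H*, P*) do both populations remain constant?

H* ≈ 58.7, P* ≈ 28

Set dP/dt = 0 with P > 0: 0.00196H - 0.115 = 0, so H* = 0.115/0.00196 = 58.7.
Set dH/dt = 0 with H > 0: 0.161 - 0.00575P = 0, so P* = 0.161/0.00575 = 28.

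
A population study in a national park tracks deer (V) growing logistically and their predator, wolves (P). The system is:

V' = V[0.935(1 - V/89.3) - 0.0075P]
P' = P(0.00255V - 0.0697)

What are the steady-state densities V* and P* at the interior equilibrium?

From dP/dt = 0 with P > 0: 0.00255V* = 0.0697, so V* = 27.3.
Substitute into dV/dt = 0: 0.935(1 - 27.3/89.3) = 0.0075P*.
The bracket is 0.694, giving P* = 0.649/0.0075 = 86.5.

V* ≈ 27.3, P* ≈ 86.5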